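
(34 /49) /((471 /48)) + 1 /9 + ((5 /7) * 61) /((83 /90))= 272552837 /5746671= 47.43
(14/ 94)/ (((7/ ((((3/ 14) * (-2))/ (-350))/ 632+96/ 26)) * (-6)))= -24774413/ 1892144800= -0.01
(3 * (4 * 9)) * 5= 540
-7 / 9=-0.78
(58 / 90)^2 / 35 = 841 / 70875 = 0.01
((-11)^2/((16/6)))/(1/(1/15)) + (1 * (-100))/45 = 289/360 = 0.80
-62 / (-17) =62 / 17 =3.65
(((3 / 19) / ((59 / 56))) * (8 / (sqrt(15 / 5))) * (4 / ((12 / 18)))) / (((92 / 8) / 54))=290304 * sqrt(3) / 25783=19.50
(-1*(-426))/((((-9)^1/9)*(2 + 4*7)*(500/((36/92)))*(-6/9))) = 1917/115000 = 0.02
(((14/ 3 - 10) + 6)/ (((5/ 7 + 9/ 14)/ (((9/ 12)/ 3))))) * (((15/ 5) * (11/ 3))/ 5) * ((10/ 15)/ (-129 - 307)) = -77/ 186390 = -0.00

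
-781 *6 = -4686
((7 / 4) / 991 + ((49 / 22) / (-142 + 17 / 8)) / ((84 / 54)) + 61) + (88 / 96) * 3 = 259177712 / 4066073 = 63.74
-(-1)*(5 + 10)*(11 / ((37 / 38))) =6270 / 37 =169.46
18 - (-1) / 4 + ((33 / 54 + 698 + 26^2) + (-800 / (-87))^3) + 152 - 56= 2266.38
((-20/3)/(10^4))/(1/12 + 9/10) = -0.00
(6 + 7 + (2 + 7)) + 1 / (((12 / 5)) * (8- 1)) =1853 / 84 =22.06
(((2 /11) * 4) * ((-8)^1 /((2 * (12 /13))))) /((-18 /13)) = 676 /297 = 2.28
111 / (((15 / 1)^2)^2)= 37 / 16875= 0.00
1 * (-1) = -1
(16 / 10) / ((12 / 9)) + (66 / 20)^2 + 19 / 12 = 2051 / 150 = 13.67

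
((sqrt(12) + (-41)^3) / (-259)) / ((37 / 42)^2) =17368092 / 50653- 504 * sqrt(3) / 50653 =342.87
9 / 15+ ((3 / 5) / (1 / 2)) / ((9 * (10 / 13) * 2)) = 103 / 150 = 0.69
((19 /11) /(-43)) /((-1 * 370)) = 19 /175010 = 0.00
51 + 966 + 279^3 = 21718656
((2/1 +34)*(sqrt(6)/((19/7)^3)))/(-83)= -12348*sqrt(6)/569297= -0.05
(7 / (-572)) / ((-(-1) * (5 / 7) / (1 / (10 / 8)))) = -49 / 3575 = -0.01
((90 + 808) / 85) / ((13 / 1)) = 898 / 1105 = 0.81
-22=-22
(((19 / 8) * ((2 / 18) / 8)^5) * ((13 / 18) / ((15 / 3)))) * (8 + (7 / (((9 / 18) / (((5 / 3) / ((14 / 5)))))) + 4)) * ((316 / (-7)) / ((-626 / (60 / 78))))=91561 / 457855689424896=0.00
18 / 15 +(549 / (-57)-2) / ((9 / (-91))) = 118.81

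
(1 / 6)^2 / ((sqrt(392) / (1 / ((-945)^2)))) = 0.00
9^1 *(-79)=-711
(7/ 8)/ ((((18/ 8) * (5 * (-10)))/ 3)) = -7/ 300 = -0.02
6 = 6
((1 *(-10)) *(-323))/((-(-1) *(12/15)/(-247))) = -997262.50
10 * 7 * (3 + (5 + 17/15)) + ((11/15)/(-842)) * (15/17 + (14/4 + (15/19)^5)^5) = 136136529911986785921975487410383584602373/213167513485071626500324793848810029760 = 638.64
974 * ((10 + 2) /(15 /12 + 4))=15584 /7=2226.29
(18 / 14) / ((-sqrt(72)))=-3 * sqrt(2) / 28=-0.15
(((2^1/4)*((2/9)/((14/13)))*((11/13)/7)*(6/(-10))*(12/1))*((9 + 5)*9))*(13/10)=-14.71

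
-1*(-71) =71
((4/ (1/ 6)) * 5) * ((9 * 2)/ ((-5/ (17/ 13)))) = -7344/ 13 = -564.92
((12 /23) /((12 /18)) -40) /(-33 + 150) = -902 /2691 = -0.34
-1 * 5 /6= -5 /6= -0.83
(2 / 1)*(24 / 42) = 8 / 7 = 1.14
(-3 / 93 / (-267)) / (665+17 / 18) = 6 / 33072133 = 0.00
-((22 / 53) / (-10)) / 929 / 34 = 11 / 8370290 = 0.00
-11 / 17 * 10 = -6.47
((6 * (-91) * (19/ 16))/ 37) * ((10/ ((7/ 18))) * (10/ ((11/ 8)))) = -1333800/ 407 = -3277.15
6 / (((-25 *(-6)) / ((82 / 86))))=0.04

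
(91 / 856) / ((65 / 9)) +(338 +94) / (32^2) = 14949 / 34240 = 0.44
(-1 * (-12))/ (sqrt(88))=3 * sqrt(22)/ 11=1.28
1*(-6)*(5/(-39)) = 10/13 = 0.77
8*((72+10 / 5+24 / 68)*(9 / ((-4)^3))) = -83.65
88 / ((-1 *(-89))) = 88 / 89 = 0.99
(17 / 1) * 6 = 102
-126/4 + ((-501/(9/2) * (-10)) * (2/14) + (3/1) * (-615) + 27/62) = -1117778/651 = -1717.02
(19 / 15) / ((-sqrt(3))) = -19 * sqrt(3) / 45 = -0.73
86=86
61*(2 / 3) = 122 / 3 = 40.67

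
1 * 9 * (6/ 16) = 27/ 8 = 3.38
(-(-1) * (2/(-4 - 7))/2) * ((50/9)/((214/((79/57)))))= -1975/603801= -0.00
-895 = -895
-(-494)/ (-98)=-247/ 49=-5.04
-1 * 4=-4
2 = 2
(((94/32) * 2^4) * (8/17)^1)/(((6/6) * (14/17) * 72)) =47/126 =0.37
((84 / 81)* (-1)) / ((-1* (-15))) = -28 / 405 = -0.07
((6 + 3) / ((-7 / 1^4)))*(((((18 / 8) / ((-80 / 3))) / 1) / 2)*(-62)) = -7533 / 2240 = -3.36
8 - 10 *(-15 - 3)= 188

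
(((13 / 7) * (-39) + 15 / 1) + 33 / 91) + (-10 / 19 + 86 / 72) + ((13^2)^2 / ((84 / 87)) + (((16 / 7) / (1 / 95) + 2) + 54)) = 927366533 / 31122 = 29797.78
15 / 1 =15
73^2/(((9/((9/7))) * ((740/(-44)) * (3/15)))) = -58619/259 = -226.33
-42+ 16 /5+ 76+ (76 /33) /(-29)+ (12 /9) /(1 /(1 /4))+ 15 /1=83664 /1595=52.45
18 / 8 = 9 / 4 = 2.25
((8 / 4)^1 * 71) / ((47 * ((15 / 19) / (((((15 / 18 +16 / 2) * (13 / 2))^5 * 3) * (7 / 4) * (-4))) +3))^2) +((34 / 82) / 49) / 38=4767389383838664656680616190346265825989 / 647287558701785586526434054758030349785718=0.01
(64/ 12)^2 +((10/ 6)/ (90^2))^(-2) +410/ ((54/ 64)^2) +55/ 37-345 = 637098506522/ 26973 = 23619860.84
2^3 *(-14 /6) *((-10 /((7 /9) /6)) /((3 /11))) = 5280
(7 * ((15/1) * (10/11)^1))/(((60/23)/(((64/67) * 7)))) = 180320/737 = 244.67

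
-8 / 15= -0.53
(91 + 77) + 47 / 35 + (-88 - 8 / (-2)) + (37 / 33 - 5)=81.46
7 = 7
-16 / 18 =-0.89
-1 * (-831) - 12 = 819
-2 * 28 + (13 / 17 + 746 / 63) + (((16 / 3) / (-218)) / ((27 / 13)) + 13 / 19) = -852824206 / 19962369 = -42.72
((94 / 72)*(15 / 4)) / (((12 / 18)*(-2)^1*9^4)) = -235 / 419904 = -0.00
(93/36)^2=961/144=6.67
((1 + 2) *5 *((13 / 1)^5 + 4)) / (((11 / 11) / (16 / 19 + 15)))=1676405955 / 19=88231892.37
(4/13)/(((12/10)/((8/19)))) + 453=335753/741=453.11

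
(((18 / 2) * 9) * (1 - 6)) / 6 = -135 / 2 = -67.50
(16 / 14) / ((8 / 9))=9 / 7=1.29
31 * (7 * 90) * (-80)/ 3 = -520800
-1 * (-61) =61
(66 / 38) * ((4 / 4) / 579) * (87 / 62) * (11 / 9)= 3509 / 682062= 0.01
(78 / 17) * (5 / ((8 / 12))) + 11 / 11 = 602 / 17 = 35.41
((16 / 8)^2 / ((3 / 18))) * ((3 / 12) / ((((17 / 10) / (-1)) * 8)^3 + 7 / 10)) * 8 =-4000 / 209563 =-0.02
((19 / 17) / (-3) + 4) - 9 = -274 / 51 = -5.37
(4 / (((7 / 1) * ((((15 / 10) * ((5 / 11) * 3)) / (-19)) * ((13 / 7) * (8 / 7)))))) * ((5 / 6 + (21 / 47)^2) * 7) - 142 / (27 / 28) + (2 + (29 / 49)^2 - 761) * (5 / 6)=-14847495671201 / 18616369590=-797.55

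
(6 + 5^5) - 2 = 3129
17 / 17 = 1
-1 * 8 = -8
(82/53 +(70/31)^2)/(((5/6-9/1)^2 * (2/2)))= 12186072/122290133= 0.10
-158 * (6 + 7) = -2054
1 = 1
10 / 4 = 5 / 2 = 2.50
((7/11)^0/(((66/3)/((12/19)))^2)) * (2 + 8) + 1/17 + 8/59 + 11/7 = 544084598/306684301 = 1.77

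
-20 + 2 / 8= -79 / 4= -19.75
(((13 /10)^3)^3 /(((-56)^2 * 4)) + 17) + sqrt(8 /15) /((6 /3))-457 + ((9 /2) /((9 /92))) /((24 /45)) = -4437429395500627 /12544000000000 + sqrt(30) /15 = -353.38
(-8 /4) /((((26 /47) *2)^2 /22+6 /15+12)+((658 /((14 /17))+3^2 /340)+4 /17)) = -3304664 /1341226643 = -0.00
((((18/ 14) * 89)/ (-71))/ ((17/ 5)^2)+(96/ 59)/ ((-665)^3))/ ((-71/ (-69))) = -3424841996108481/ 25277346848495875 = -0.14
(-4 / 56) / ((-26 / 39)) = 3 / 28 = 0.11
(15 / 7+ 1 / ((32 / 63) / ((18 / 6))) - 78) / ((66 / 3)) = -15669 / 4928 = -3.18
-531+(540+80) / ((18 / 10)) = -186.56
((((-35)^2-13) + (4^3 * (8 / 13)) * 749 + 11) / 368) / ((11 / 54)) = 10783449 / 26312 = 409.83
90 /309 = 30 /103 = 0.29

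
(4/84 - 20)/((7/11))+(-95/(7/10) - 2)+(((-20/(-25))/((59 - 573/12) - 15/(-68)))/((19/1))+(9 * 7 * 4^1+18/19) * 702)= 161030404357/907725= 177399.99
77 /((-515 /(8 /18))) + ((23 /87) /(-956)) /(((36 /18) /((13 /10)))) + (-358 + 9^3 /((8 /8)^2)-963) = -304324000679 /514002960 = -592.07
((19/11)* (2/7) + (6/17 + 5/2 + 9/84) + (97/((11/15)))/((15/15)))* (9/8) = 6395967/41888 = 152.69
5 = 5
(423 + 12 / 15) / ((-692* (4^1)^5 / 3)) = -6357 / 3543040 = -0.00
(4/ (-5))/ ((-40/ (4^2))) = 8/ 25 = 0.32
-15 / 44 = -0.34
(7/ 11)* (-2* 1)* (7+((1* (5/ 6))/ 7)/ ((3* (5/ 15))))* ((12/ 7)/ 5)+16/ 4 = 344/ 385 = 0.89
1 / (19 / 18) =0.95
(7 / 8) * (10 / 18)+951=68507 / 72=951.49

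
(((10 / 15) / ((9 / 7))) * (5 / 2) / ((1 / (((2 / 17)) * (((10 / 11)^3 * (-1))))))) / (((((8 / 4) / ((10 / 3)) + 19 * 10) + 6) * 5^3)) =-2800 / 600543207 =-0.00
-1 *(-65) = 65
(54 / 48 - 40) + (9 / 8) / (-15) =-779 / 20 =-38.95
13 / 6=2.17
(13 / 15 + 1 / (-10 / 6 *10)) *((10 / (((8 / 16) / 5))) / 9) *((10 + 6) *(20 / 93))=77440 / 2511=30.84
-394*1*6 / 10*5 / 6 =-197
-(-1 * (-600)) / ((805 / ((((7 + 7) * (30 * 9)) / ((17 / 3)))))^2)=-62985600 / 152881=-411.99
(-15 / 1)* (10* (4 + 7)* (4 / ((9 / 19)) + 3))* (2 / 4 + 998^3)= -56310779375125 / 3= -18770259791708.33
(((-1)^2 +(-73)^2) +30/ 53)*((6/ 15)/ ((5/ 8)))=904064/ 265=3411.56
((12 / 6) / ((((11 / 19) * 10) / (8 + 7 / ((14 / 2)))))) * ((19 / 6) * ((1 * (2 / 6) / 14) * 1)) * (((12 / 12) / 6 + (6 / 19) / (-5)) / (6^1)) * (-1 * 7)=-1121 / 39600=-0.03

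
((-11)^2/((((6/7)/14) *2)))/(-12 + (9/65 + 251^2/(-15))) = -35035/149332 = -0.23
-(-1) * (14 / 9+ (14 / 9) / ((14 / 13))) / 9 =1 / 3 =0.33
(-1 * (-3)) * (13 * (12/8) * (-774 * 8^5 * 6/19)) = -8902213632/19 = -468537559.58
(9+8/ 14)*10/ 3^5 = 670/ 1701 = 0.39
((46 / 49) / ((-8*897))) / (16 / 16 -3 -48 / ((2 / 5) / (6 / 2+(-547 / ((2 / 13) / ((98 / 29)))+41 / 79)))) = -2291 / 25242243811512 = -0.00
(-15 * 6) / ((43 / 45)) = -4050 / 43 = -94.19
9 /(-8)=-9 /8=-1.12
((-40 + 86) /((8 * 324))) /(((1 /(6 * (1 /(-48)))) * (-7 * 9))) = 23 /653184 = 0.00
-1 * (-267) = 267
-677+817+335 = 475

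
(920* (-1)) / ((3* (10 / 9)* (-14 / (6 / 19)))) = 828 / 133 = 6.23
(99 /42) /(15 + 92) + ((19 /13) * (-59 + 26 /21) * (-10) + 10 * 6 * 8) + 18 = 11202289 /8346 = 1342.23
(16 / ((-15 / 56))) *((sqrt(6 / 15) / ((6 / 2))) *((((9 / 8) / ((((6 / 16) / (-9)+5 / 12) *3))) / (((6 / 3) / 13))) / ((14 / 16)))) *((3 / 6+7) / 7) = -3328 *sqrt(10) / 105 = -100.23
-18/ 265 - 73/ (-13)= 19111/ 3445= 5.55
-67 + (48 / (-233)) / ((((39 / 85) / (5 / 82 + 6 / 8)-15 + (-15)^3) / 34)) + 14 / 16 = -787126525883 / 11903986776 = -66.12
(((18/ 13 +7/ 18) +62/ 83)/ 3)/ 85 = 48953/ 4952610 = 0.01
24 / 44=6 / 11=0.55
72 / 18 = 4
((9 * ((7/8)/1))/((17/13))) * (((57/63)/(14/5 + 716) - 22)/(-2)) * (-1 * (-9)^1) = 194258961/325856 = 596.15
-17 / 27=-0.63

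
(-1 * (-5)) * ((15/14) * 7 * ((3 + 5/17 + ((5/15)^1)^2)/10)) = 2605/204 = 12.77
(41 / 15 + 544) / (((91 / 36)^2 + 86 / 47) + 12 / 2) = 166513104 / 4330675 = 38.45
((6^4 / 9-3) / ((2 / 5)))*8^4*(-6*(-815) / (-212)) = -1765094400 / 53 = -33303667.92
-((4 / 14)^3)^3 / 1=-512 / 40353607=-0.00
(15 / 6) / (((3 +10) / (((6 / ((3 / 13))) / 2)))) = 5 / 2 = 2.50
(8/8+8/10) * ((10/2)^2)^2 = 1125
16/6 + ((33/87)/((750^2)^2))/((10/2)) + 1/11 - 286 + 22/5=-140722839843749879/504667968750000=-278.84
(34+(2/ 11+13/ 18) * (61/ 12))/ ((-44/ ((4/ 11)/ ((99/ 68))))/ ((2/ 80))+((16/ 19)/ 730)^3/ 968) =-5719585365951122875/ 1044237012725729554992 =-0.01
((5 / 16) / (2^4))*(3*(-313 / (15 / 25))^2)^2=29993515503125 / 2304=13018018881.56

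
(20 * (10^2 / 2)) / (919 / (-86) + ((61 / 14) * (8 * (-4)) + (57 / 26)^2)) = -203476000 / 29566773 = -6.88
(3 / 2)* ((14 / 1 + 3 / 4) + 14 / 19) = 23.23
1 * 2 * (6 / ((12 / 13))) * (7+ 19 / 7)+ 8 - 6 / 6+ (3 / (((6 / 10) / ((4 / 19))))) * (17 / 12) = 53776 / 399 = 134.78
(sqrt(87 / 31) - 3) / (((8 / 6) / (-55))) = 495 / 4 - 165 * sqrt(2697) / 124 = 54.65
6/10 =3/5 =0.60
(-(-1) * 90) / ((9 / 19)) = 190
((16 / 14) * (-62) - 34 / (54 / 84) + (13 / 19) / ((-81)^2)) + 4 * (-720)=-2621107745 / 872613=-3003.75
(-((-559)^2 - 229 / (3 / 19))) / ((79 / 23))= -21461116 / 237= -90553.23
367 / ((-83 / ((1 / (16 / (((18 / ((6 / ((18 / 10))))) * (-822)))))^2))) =-45193631103 / 132800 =-340313.49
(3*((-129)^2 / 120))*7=116487 / 40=2912.18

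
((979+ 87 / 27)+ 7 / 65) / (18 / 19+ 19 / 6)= 21837194 / 91455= 238.78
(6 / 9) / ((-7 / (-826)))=236 / 3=78.67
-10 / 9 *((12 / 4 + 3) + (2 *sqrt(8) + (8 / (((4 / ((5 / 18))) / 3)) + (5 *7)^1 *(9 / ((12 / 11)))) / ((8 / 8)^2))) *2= -17785 / 27-80 *sqrt(2) / 9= -671.27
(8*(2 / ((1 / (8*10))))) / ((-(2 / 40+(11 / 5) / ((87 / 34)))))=-2227200 / 1583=-1406.95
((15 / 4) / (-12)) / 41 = -5 / 656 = -0.01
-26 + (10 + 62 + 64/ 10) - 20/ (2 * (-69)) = 18128/ 345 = 52.54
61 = 61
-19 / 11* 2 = -38 / 11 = -3.45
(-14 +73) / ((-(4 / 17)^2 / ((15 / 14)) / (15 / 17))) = -1007.48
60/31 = 1.94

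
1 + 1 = 2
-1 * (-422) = 422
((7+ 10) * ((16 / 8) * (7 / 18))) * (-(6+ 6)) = -158.67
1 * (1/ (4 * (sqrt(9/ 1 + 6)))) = sqrt(15)/ 60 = 0.06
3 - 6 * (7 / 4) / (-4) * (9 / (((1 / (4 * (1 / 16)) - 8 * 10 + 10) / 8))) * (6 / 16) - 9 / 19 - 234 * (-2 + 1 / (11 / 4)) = 1285305 / 3344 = 384.36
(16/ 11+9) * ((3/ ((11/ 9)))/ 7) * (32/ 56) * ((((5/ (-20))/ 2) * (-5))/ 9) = 1725/ 11858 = 0.15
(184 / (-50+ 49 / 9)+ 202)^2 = 6295787716 / 160801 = 39152.67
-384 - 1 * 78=-462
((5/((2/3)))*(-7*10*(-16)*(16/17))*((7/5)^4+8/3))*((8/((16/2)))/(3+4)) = 3123968/425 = 7350.51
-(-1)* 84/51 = 28/17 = 1.65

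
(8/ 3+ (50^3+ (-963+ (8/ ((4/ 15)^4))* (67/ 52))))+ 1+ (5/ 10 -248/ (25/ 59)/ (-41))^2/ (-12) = 661153919249441/ 5244720000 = 126060.86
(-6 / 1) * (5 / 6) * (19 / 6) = -95 / 6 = -15.83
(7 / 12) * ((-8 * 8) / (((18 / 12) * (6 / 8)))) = -896 / 27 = -33.19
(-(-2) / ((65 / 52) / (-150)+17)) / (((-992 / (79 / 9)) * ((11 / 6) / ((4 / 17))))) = -1580 / 11820083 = -0.00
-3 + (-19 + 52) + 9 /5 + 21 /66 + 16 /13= 47689 /1430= 33.35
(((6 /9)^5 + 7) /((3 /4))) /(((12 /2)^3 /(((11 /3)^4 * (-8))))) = -101491412 /1594323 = -63.66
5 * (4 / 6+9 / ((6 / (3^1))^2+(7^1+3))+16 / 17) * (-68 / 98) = -8035 / 1029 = -7.81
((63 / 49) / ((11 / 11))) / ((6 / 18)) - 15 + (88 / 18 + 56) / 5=326 / 315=1.03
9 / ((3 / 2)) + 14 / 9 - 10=-22 / 9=-2.44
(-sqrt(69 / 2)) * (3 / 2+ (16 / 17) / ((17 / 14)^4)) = -5488883 * sqrt(138) / 5679428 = -11.35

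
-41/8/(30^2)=-41/7200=-0.01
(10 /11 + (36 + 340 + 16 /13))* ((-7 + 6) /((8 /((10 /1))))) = -135185 /286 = -472.67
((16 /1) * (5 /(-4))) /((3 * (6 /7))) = -70 /9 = -7.78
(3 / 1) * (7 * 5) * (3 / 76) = 315 / 76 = 4.14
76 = 76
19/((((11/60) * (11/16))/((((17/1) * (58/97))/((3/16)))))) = 95918080/11737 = 8172.28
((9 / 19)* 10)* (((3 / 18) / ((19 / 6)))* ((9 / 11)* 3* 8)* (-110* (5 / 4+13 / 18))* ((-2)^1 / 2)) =383400 / 361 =1062.05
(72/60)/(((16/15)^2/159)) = 21465/128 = 167.70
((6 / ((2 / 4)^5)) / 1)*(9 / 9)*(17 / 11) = 3264 / 11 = 296.73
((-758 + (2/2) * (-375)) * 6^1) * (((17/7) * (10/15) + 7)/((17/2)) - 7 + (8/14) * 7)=1606594/119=13500.79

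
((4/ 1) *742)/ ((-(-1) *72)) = 371/ 9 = 41.22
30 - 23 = 7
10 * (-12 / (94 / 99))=-5940 / 47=-126.38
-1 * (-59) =59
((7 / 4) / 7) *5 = 1.25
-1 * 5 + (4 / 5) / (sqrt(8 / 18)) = -19 / 5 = -3.80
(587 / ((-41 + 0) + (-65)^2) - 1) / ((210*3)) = -1199 / 878640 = -0.00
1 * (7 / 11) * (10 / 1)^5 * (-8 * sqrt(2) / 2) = -2800000 * sqrt(2) / 11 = -359981.63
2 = 2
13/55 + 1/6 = 133/330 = 0.40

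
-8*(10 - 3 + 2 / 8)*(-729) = 42282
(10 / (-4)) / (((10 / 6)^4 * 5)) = -0.06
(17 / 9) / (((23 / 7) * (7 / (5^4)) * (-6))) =-10625 / 1242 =-8.55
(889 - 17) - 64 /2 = 840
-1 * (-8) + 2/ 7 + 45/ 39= 859/ 91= 9.44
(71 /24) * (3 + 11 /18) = 4615 /432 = 10.68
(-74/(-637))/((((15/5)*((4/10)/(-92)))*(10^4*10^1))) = -851/9555000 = -0.00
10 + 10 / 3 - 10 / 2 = 25 / 3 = 8.33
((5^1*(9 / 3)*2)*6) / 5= 36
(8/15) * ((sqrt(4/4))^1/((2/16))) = 64/15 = 4.27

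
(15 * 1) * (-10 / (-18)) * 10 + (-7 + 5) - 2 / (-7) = 1714 / 21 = 81.62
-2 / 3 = -0.67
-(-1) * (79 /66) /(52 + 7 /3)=79 /3586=0.02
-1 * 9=-9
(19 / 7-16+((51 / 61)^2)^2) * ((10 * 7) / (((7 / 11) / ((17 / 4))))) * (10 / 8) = -2899217159025 / 387683548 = -7478.31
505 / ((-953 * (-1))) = 505 / 953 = 0.53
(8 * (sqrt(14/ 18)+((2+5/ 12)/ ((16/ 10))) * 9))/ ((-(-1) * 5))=8 * sqrt(7)/ 15+87/ 4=23.16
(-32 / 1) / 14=-16 / 7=-2.29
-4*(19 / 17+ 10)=-756 / 17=-44.47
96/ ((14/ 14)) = 96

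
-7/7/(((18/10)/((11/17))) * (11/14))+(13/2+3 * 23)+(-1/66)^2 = 5557063/74052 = 75.04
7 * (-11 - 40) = -357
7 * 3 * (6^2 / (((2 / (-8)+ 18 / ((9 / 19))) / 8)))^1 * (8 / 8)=24192 / 151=160.21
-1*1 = -1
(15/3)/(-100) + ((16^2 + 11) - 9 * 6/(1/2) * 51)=-104821/20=-5241.05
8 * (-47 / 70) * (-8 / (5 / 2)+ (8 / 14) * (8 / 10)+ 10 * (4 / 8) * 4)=-113552 / 1225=-92.70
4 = 4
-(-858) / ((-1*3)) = -286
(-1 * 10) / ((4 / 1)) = -5 / 2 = -2.50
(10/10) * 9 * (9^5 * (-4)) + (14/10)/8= -85030553/40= -2125763.82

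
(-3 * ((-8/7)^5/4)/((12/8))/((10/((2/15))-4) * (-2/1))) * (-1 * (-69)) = -565248/1193297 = -0.47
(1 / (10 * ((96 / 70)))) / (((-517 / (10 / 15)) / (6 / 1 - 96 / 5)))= 7 / 5640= 0.00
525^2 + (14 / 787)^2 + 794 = 171205359807 / 619369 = 276419.00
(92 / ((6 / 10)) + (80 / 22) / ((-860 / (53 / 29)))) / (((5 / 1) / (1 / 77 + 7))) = 227142072 / 1056209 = 215.05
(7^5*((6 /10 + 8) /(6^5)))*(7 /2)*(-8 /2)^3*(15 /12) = -5204.64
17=17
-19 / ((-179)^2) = -19 / 32041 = -0.00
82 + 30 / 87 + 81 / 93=74811 / 899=83.22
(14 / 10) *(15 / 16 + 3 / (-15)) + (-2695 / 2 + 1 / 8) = -538537 / 400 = -1346.34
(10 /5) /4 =1 /2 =0.50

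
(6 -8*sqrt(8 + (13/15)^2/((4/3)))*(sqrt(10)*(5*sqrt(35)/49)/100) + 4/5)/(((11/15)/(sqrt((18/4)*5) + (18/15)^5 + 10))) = (714 -sqrt(2202))*(9375*sqrt(10) + 78052)/481250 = 149.28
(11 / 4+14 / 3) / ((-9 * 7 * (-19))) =89 / 14364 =0.01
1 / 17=0.06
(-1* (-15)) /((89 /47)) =705 /89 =7.92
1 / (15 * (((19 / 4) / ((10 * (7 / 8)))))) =7 / 57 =0.12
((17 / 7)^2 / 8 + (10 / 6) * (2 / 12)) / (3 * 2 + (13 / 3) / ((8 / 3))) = 0.13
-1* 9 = -9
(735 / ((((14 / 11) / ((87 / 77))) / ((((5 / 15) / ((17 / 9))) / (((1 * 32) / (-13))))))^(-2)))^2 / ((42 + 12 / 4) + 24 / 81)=484877542962902754918400 / 667045750858461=726902978.30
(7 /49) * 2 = 2 /7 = 0.29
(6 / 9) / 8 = 1 / 12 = 0.08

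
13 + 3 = 16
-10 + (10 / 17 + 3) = -109 / 17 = -6.41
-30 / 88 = -15 / 44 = -0.34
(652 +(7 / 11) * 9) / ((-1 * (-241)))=7235 / 2651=2.73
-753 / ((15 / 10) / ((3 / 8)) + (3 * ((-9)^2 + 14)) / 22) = -16566 / 373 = -44.41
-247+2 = -245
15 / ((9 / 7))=35 / 3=11.67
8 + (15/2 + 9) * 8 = 140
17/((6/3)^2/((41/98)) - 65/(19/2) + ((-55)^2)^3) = 13243/21563219048993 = 0.00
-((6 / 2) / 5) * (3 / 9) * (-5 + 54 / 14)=8 / 35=0.23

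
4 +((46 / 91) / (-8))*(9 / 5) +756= 1382993 / 1820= 759.89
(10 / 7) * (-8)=-80 / 7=-11.43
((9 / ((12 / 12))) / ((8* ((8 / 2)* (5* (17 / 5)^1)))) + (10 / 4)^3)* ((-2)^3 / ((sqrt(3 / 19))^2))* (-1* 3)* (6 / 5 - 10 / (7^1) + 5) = 26999057 / 2380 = 11344.14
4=4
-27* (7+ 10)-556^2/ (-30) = 147683/ 15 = 9845.53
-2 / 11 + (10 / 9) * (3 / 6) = 0.37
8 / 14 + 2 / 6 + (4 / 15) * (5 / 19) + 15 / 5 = 1586 / 399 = 3.97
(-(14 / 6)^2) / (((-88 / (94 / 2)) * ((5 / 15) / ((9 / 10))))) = 6909 / 880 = 7.85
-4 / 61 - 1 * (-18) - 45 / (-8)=11497 / 488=23.56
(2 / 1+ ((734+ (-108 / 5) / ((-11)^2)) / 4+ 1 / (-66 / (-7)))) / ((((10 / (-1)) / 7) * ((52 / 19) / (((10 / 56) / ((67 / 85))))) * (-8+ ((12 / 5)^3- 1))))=-6799028875 / 3050437104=-2.23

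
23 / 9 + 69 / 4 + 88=3881 / 36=107.81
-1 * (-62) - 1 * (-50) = 112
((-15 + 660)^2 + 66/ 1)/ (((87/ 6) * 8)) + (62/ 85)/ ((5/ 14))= 176939363/ 49300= 3589.03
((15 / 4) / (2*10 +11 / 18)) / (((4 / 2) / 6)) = 405 / 742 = 0.55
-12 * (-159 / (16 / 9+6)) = 8586 / 35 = 245.31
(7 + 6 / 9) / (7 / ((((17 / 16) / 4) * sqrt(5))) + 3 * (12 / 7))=0.45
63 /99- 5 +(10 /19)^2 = -16228 /3971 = -4.09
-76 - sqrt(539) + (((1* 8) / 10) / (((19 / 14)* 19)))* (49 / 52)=-1782654 / 23465 - 7* sqrt(11)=-99.19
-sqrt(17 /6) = -sqrt(102) /6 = -1.68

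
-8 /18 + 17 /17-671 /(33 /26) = -4753 /9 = -528.11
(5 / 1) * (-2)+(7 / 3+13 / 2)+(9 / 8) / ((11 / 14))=35 / 132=0.27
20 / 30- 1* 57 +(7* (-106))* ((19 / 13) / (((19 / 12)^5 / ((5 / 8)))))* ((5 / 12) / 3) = -334396837 / 5082519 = -65.79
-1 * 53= -53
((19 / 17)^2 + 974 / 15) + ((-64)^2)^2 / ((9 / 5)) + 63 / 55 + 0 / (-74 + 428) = 1333378873196 / 143055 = 9320742.88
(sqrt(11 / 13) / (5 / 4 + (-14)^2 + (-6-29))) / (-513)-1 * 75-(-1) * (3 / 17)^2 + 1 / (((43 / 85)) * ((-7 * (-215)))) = -280418125 / 3740527-4 * sqrt(143) / 4328181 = -74.97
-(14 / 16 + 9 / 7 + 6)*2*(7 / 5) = -457 / 20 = -22.85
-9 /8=-1.12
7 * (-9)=-63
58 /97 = 0.60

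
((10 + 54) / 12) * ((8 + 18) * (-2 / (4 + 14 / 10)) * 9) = -4160 / 9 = -462.22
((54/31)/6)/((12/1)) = 3/124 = 0.02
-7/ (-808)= 7/ 808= 0.01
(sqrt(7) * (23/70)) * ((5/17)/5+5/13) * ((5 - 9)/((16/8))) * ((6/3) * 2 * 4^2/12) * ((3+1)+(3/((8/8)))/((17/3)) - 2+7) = -278208 * sqrt(7)/18785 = -39.18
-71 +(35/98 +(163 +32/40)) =6521/70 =93.16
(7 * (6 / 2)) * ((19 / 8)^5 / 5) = 51998079 / 163840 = 317.37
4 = 4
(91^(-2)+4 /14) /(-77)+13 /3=8282180 /1912911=4.33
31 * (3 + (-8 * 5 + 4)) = -1023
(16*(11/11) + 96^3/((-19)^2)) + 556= 1091228/361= 3022.79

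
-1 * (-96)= 96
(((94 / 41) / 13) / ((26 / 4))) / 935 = 188 / 6478615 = 0.00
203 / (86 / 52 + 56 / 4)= 5278 / 407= 12.97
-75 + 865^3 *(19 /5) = 2459415500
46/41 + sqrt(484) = 948/41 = 23.12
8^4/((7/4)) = 16384/7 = 2340.57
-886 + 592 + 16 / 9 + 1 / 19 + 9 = -48422 / 171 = -283.17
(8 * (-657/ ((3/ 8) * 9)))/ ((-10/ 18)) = 14016/ 5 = 2803.20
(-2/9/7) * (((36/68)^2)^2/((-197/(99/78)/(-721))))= -2477871/213897281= -0.01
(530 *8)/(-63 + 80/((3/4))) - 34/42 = 264893/2751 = 96.29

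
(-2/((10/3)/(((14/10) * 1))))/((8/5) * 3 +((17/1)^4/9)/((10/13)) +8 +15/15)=-0.00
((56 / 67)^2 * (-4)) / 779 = -12544 / 3496931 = -0.00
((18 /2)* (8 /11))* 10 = 65.45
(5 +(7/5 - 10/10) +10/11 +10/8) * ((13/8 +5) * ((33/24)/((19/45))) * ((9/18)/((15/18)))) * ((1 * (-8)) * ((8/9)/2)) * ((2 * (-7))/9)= 541.20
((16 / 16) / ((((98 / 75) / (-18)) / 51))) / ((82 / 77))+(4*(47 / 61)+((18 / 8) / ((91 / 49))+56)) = -545689513 / 910364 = -599.42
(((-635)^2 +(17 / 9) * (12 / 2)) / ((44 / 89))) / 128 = 107664101 / 16896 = 6372.17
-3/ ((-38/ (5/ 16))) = 15/ 608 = 0.02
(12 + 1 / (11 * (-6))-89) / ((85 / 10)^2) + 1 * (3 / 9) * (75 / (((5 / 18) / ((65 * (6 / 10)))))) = 1968512 / 561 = 3508.93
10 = 10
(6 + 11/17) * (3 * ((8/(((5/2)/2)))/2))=5424/85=63.81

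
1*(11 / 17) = 11 / 17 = 0.65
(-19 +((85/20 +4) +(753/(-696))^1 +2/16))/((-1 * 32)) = 679/1856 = 0.37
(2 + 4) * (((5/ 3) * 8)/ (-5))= -16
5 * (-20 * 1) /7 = -100 /7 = -14.29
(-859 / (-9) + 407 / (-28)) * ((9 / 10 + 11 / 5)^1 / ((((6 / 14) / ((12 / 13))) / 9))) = 632059 / 130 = 4861.99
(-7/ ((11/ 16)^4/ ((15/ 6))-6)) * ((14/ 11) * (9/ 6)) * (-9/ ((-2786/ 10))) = 0.07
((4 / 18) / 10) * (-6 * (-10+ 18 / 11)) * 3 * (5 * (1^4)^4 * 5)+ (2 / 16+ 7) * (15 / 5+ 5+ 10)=9323 / 44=211.89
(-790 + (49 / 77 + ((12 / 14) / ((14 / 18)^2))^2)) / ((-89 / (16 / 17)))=16303169776 / 1958032307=8.33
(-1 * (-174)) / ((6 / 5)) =145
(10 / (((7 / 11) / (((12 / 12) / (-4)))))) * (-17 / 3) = 935 / 42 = 22.26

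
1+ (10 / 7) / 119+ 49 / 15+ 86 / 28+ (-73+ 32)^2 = 42191869 / 24990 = 1688.35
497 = 497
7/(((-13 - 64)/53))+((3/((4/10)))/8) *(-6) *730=-180887/44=-4111.07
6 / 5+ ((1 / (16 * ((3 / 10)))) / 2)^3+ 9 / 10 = 1161841 / 552960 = 2.10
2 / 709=0.00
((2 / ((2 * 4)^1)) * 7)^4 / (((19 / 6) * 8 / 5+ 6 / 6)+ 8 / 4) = 36015 / 30976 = 1.16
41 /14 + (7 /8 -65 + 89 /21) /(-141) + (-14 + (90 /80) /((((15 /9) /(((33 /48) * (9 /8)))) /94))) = 291289711 /7580160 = 38.43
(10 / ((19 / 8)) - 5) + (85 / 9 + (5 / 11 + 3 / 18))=34897 / 3762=9.28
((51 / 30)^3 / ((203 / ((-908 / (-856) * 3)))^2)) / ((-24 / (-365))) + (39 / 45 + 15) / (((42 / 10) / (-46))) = -4722048725416933 / 27175786041600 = -173.76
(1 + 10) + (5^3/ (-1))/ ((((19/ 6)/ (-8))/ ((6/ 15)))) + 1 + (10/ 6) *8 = 8644/ 57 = 151.65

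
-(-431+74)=357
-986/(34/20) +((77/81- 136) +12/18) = -57865/81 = -714.38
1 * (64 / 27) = 2.37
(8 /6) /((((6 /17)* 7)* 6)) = 17 /189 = 0.09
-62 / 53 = -1.17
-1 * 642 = -642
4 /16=1 /4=0.25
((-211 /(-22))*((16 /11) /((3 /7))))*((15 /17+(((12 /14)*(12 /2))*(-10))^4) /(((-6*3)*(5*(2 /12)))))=-32132177876888 /2116653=-15180654.49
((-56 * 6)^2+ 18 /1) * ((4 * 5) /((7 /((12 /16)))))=1693710 /7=241958.57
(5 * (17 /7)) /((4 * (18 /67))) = 11.30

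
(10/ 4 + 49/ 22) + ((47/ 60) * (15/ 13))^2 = 164907/ 29744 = 5.54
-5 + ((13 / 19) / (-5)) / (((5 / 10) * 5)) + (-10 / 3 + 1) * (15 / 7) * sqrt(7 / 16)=-2401 / 475 - 5 * sqrt(7) / 4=-8.36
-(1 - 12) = 11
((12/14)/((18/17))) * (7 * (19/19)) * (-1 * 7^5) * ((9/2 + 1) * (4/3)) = -6285818/9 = -698424.22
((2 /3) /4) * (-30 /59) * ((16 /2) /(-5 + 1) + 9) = -35 /59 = -0.59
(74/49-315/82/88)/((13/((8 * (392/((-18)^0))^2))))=813084832/5863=138680.68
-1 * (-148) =148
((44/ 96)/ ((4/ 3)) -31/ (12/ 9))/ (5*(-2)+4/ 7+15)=-4.11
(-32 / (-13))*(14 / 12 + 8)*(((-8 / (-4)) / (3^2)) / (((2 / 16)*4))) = 3520 / 351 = 10.03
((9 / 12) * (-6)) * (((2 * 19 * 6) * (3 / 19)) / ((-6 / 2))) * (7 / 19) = 378 / 19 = 19.89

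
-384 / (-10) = 192 / 5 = 38.40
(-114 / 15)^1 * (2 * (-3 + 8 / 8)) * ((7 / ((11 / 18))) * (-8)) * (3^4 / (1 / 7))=-86873472 / 55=-1579517.67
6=6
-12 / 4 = -3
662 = 662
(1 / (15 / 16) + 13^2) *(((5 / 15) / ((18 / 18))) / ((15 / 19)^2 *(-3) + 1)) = -920911 / 14130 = -65.17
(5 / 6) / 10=1 / 12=0.08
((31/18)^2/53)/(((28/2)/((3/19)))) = 961/1522584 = 0.00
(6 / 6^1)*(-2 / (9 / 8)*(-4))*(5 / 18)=160 / 81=1.98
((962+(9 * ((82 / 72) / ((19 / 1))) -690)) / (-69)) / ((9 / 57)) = -20713 / 828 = -25.02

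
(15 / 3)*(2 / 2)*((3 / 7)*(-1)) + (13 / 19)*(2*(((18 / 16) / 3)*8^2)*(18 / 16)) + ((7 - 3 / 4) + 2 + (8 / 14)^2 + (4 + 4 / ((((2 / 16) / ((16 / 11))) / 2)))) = 5754293 / 40964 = 140.47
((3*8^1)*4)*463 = 44448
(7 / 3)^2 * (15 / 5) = 49 / 3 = 16.33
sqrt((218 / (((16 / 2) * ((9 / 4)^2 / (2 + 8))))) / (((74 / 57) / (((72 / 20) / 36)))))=sqrt(459762) / 333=2.04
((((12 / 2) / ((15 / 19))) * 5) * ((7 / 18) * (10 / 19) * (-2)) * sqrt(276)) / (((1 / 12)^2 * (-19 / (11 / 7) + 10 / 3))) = 147840 * sqrt(69) / 289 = 4249.31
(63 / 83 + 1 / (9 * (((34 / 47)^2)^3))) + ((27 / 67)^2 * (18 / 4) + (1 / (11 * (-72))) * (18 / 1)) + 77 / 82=7432613281607169713 / 2336255040310475328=3.18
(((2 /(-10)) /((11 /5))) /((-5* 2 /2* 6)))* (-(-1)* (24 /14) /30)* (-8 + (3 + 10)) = 1 /1155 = 0.00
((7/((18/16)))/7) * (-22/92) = -44/207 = -0.21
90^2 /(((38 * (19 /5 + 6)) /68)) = 1377000 /931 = 1479.05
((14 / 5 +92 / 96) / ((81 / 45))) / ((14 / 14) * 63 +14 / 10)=2255 / 69552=0.03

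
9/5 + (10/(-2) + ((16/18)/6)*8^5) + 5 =655603/135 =4856.32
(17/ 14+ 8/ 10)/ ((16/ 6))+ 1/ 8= 493/ 560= 0.88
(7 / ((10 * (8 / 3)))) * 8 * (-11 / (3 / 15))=-231 / 2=-115.50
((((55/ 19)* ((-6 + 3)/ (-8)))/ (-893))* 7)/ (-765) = 77/ 6922536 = 0.00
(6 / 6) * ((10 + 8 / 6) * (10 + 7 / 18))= 3179 / 27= 117.74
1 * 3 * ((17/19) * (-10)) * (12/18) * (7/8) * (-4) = 1190/19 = 62.63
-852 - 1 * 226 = -1078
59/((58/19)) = 1121/58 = 19.33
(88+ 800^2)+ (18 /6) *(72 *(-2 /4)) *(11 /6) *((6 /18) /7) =4480550 /7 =640078.57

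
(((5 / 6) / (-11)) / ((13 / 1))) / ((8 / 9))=-15 / 2288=-0.01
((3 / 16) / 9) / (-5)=-1 / 240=-0.00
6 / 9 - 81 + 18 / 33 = -2633 / 33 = -79.79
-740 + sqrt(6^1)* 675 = -740 + 675* sqrt(6) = 913.41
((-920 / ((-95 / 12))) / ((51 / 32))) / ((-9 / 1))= -23552 / 2907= -8.10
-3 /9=-1 /3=-0.33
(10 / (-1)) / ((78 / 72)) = -120 / 13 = -9.23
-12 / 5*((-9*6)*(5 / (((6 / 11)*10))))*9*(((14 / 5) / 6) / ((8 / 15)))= 18711 / 20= 935.55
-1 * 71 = -71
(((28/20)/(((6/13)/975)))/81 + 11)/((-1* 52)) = -7697/8424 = -0.91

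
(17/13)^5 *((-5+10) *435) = 3088188975/371293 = 8317.39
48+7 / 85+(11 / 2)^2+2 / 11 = 78.51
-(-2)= 2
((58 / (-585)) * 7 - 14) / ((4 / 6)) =-4298 / 195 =-22.04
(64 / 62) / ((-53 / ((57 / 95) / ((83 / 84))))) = -8064 / 681845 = -0.01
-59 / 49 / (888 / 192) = -472 / 1813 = -0.26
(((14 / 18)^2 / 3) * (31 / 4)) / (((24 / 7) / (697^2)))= 5165607097 / 23328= 221433.77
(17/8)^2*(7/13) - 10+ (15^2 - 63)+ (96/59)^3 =27124631925/170875328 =158.74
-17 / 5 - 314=-1587 / 5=-317.40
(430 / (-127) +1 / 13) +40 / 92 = -109139 / 37973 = -2.87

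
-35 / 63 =-5 / 9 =-0.56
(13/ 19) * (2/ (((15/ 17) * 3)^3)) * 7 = 894166/ 1731375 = 0.52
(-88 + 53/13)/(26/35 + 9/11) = -53.76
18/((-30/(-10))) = 6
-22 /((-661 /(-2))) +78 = 51514 /661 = 77.93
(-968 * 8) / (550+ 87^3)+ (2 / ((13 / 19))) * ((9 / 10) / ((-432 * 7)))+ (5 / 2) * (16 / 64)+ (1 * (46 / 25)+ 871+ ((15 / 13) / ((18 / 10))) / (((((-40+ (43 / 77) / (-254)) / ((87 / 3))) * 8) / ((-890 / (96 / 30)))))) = 1757540705594416607 / 1975633687736800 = 889.61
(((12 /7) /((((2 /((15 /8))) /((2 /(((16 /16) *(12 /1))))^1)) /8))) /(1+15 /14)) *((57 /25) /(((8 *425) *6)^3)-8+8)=19 /68388960000000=0.00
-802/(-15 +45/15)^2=-401/72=-5.57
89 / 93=0.96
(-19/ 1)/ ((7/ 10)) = -190/ 7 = -27.14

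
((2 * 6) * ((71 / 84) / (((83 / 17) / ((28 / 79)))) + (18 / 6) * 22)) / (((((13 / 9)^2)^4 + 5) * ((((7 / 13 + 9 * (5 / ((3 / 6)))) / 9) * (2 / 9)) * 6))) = 19634558326971003 / 7956558941730014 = 2.47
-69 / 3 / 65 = -0.35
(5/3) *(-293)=-1465/3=-488.33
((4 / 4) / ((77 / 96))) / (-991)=-96 / 76307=-0.00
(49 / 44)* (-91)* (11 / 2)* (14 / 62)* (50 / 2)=-780325 / 248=-3146.47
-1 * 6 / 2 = -3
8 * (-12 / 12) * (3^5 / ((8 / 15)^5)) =-184528125 / 4096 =-45050.81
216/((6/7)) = 252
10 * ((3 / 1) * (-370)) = -11100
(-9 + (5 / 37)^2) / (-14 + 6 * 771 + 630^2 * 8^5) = -3074 / 4451174749657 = -0.00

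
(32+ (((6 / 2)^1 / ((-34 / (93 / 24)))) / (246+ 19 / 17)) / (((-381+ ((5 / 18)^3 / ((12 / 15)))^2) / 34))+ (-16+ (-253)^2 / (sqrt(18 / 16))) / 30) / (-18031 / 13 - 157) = -64009 * sqrt(2) / 69480 - 51390822440075101 / 2521624528599075705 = -1.32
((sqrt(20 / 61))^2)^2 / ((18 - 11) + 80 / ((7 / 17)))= 2800 / 5242889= 0.00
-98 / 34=-49 / 17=-2.88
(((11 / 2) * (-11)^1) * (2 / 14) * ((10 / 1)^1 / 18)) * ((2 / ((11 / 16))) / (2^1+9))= -80 / 63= -1.27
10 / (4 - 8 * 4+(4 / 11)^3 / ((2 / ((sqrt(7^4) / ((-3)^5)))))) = -1617165 / 4528846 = -0.36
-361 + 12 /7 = -359.29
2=2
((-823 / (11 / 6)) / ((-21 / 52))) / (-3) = -85592 / 231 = -370.53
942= 942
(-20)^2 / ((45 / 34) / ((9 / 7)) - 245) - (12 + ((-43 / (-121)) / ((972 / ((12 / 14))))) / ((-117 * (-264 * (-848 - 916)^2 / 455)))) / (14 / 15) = -14.50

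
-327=-327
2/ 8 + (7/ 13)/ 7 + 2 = 121/ 52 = 2.33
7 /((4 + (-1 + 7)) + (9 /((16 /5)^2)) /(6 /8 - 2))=64 /85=0.75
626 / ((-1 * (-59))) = 10.61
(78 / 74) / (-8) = -39 / 296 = -0.13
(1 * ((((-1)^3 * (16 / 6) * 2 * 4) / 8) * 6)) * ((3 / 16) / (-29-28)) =1 / 19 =0.05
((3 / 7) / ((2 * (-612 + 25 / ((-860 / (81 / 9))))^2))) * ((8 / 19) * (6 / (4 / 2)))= 118336 / 163885340997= 0.00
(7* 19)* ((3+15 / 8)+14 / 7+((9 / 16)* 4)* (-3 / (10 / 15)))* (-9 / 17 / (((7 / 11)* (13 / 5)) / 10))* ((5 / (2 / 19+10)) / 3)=228.11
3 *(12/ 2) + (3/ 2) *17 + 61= 209/ 2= 104.50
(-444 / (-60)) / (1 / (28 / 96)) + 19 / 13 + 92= 149167 / 1560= 95.62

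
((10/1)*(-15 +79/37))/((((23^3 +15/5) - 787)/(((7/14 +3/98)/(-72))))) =2210/26533773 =0.00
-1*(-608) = 608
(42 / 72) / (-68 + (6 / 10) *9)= -35 / 3756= -0.01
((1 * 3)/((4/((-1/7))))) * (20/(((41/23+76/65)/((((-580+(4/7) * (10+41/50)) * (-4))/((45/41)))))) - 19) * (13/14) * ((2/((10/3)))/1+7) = -4858484167589/454097700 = -10699.20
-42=-42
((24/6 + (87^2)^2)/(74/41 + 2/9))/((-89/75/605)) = -87202183550625/6052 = -14408820811.41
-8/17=-0.47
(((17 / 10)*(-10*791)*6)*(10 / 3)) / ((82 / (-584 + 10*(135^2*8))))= -195978729520 / 41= -4779969012.68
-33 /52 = -0.63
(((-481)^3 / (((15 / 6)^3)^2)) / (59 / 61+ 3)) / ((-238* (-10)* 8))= -6788363101 / 1124921875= -6.03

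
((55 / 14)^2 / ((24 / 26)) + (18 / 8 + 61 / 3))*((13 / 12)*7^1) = 1201733 / 4032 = 298.05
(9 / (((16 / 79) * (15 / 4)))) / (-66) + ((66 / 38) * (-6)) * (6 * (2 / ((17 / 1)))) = -1070957 / 142120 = -7.54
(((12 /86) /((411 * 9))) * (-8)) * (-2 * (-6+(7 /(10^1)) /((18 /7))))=-8248 /2385855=-0.00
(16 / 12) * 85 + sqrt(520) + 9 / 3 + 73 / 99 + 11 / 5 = 2 * sqrt(130) + 59039 / 495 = 142.07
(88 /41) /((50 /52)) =2.23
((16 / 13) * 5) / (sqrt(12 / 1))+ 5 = 40 * sqrt(3) / 39+ 5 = 6.78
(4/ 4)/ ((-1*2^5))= -1/ 32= -0.03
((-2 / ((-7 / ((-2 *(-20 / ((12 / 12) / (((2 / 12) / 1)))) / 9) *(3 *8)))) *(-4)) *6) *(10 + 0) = -25600 / 21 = -1219.05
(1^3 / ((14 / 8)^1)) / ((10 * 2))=1 / 35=0.03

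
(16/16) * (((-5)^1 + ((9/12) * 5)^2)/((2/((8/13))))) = 145/52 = 2.79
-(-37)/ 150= 37/ 150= 0.25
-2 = -2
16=16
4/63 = 0.06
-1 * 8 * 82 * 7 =-4592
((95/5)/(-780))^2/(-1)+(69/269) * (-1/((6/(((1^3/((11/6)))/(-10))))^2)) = -2433997/3960562320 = -0.00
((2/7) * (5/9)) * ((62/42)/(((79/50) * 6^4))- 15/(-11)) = 0.22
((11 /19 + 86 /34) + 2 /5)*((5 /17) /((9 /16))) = 90656 /49419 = 1.83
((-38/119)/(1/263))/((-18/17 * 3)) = 4997/189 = 26.44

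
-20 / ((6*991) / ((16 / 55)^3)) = -8192 / 98926575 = -0.00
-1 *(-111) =111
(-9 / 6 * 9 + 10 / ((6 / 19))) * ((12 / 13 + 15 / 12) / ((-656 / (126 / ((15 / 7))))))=-603533 / 170560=-3.54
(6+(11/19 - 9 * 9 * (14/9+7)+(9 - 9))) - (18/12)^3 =-104849/152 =-689.80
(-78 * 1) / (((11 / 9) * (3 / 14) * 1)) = -3276 / 11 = -297.82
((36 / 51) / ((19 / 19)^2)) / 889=12 / 15113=0.00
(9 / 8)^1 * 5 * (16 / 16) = 45 / 8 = 5.62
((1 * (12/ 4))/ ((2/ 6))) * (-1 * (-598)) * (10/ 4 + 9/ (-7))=45747/ 7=6535.29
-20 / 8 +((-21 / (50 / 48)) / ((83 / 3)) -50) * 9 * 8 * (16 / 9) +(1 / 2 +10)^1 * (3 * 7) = -13021186 / 2075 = -6275.27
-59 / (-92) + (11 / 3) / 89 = 16765 / 24564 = 0.68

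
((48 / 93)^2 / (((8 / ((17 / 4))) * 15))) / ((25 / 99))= 4488 / 120125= 0.04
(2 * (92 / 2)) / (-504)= -23 / 126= -0.18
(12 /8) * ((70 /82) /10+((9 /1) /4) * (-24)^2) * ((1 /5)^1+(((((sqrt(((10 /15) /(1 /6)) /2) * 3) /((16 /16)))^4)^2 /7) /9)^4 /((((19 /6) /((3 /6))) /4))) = 9465648974710502.93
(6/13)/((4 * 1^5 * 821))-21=-21.00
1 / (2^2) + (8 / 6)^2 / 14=95 / 252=0.38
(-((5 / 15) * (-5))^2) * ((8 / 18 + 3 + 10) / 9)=-4.15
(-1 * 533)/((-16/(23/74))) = 12259/1184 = 10.35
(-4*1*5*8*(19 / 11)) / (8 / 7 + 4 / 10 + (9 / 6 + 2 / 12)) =-319200 / 3707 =-86.11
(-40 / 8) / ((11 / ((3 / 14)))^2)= -45 / 23716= -0.00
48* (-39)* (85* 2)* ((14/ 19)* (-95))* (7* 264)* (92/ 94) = 1893706214400/ 47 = 40291621582.98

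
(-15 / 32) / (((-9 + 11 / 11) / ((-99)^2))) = 147015 / 256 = 574.28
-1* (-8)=8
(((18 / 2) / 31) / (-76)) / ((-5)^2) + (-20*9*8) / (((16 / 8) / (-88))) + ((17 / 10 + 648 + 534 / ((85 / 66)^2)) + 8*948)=71915.65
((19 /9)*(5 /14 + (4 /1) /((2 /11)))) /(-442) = -5947 /55692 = -0.11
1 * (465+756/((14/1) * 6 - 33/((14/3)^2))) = 2555277/5389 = 474.17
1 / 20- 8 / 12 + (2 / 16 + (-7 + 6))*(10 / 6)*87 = -15299 / 120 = -127.49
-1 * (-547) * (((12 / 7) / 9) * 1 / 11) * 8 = 17504 / 231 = 75.77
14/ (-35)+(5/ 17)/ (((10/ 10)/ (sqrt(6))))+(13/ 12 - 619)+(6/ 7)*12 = -255373/ 420+5*sqrt(6)/ 17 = -607.31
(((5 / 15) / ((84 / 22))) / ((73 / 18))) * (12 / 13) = 132 / 6643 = 0.02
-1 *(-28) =28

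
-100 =-100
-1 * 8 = -8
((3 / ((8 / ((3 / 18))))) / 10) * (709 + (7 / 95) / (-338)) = 22765983 / 5137600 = 4.43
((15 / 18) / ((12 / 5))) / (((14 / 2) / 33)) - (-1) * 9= 1787 / 168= 10.64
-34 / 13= -2.62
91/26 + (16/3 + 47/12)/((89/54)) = 811/89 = 9.11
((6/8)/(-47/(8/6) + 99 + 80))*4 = 12/575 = 0.02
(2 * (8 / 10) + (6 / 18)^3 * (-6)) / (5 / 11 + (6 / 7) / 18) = 2387 / 870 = 2.74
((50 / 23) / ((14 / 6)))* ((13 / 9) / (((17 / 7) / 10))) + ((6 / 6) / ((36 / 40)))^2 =214600 / 31671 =6.78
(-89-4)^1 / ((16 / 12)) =-279 / 4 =-69.75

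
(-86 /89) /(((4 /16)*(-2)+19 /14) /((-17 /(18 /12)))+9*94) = -10234 /8959185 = -0.00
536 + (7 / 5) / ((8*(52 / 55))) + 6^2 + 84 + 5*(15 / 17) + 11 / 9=42123461 / 63648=661.82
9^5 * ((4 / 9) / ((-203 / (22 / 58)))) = -288684 / 5887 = -49.04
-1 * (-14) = 14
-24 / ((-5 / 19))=456 / 5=91.20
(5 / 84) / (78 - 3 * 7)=5 / 4788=0.00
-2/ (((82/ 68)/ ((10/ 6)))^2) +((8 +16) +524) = 8232892/ 15129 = 544.18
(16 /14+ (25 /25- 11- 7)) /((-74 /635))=1905 /14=136.07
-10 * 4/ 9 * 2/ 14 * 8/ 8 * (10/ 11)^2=-0.52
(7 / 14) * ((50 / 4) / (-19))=-25 / 76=-0.33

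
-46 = -46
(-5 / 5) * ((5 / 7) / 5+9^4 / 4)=-45931 / 28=-1640.39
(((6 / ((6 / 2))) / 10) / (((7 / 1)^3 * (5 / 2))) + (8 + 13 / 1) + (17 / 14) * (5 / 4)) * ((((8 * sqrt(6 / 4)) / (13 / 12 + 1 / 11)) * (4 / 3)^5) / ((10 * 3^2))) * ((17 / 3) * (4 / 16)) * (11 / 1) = 137.09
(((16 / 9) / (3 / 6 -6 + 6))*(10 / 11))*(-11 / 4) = -80 / 9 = -8.89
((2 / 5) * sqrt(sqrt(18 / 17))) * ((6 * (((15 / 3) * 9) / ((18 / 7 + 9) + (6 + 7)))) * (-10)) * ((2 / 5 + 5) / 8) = -5103 * 17^(3 / 4) * 2^(1 / 4) * sqrt(3) / 2924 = -30.10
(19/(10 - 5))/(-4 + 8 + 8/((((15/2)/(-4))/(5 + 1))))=-19/108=-0.18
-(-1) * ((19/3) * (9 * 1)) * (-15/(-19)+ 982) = 56019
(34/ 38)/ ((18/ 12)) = 34/ 57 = 0.60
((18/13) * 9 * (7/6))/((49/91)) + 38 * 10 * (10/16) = 529/2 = 264.50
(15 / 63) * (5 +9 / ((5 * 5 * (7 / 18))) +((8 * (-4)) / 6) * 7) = -16489 / 2205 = -7.48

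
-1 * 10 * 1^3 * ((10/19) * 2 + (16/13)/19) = -2760/247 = -11.17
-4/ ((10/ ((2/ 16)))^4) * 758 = -379/ 5120000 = -0.00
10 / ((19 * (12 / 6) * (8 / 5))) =25 / 152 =0.16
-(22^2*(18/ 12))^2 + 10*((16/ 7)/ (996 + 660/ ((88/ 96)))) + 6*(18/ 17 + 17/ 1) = -26902224670/ 51051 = -526967.63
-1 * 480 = -480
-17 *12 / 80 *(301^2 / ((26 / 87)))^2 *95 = -60204404451507561 / 2704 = -22264942474669.96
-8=-8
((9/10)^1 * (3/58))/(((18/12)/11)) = 99/290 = 0.34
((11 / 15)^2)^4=214358881 / 2562890625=0.08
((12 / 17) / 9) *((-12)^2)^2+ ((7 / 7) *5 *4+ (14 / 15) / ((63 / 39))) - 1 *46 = 1224712 / 765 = 1600.93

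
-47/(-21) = 2.24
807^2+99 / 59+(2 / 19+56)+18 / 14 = 5110814417 / 7847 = 651308.07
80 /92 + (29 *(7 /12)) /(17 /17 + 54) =17869 /15180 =1.18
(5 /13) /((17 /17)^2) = 5 /13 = 0.38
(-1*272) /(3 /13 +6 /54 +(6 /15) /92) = -7319520 /9317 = -785.61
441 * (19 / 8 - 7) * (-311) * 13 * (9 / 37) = 16046667 / 8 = 2005833.38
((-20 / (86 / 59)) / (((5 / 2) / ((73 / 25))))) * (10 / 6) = -17228 / 645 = -26.71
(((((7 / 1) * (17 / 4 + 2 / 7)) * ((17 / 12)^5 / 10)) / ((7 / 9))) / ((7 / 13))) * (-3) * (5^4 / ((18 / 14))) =-293022988375 / 4644864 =-63085.38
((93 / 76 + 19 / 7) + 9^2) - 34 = 27099 / 532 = 50.94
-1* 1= -1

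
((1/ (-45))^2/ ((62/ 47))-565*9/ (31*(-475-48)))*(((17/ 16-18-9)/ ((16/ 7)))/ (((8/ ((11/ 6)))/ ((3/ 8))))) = -131774948921/ 430326743040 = -0.31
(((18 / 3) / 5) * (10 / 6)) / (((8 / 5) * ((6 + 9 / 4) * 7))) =5 / 231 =0.02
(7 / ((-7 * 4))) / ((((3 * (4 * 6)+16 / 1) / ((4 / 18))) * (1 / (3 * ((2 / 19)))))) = -1 / 5016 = -0.00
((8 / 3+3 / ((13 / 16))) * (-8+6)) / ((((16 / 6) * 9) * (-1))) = 62 / 117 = 0.53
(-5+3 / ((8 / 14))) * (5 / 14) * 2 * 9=45 / 28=1.61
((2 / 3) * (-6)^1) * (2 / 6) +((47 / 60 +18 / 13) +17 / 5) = 1101 / 260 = 4.23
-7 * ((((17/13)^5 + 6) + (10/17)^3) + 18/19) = -2662683866969/34659087671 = -76.82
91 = 91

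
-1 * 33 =-33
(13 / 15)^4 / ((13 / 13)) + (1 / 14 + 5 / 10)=402427 / 354375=1.14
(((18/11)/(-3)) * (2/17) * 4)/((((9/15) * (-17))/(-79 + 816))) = 18.55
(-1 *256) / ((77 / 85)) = -21760 / 77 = -282.60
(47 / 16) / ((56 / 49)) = 329 / 128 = 2.57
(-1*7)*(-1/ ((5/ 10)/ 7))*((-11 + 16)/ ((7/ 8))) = 560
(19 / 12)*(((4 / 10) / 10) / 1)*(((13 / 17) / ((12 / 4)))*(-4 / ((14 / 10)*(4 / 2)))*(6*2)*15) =-494 / 119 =-4.15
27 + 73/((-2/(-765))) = 55899/2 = 27949.50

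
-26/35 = -0.74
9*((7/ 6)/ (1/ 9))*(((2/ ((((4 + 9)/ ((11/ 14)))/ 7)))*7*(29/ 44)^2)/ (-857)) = -0.28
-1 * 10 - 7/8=-87/8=-10.88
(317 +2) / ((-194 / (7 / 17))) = -2233 / 3298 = -0.68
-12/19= -0.63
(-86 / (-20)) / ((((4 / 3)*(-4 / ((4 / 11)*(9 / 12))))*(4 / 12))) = -1161 / 1760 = -0.66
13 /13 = 1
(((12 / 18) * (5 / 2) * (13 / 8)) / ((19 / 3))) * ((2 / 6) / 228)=65 / 103968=0.00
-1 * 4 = -4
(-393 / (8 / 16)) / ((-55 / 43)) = 33798 / 55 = 614.51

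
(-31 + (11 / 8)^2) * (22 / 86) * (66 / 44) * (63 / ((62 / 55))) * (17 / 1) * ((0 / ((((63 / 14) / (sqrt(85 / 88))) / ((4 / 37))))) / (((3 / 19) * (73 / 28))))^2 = 0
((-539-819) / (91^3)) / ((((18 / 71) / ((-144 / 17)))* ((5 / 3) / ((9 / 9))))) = 330576 / 9150505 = 0.04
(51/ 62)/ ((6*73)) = 0.00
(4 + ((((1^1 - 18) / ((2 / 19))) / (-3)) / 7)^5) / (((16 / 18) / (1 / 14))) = 3516229262771 / 1626379776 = 2162.00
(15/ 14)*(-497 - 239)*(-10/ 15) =3680/ 7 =525.71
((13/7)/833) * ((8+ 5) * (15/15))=169/5831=0.03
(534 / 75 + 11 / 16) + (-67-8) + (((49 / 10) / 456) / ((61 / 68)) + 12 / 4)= -89262269 / 1390800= -64.18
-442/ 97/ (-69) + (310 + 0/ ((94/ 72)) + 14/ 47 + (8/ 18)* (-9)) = 96373202/ 314571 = 306.36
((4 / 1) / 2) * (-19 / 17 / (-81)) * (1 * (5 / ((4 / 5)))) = 475 / 2754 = 0.17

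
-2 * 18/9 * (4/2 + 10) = -48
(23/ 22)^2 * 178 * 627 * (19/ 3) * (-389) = -6611537749/ 22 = -300524443.14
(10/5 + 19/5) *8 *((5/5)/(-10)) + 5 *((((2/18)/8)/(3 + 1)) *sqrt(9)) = -11011/2400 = -4.59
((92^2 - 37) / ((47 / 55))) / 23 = 463485 / 1081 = 428.76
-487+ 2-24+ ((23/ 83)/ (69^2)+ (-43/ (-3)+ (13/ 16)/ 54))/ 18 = -15087916943/ 29688768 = -508.20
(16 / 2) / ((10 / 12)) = 48 / 5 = 9.60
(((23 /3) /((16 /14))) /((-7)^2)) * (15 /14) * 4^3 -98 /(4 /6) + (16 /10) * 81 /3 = -23131 /245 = -94.41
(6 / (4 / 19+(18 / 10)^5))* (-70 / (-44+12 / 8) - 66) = -389737500 / 19285327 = -20.21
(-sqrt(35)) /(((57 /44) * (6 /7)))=-154 * sqrt(35) /171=-5.33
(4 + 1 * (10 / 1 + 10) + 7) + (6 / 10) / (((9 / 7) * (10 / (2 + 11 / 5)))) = 7799 / 250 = 31.20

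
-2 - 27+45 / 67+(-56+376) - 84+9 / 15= 69771 / 335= 208.27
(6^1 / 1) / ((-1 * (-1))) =6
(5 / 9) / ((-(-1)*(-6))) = -5 / 54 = -0.09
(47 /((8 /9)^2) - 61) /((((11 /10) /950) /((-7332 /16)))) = 422277375 /704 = 599825.82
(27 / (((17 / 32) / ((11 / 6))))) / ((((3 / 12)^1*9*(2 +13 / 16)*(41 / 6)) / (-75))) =-112640 / 697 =-161.61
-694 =-694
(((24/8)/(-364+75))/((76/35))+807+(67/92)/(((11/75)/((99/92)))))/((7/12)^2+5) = 339786884367/2233744291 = 152.12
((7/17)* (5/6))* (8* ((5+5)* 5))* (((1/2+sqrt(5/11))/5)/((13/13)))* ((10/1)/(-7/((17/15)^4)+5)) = 425.77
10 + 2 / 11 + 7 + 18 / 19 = 3789 / 209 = 18.13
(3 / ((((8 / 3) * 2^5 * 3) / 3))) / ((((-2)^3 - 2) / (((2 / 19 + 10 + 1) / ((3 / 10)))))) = -633 / 4864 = -0.13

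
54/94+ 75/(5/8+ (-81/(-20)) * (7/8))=582009/31349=18.57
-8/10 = -4/5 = -0.80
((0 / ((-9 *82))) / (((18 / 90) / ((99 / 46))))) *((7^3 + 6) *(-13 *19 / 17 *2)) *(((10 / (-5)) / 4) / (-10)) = 0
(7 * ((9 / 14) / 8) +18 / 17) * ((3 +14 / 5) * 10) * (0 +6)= 38367 / 68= 564.22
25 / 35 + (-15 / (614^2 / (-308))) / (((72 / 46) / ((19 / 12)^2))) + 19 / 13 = 32537625461 / 14820466752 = 2.20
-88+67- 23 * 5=-136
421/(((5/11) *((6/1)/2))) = 4631/15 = 308.73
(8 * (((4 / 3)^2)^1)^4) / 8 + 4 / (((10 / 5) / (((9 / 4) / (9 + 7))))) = 10.27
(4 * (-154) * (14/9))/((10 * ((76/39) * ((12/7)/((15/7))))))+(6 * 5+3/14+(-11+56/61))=-1005994/24339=-41.33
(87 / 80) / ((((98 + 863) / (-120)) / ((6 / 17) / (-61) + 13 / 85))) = -0.02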